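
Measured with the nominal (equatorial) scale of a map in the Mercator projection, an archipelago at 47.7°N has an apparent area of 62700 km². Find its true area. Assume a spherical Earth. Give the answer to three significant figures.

28400 km²

The Mercator projection is conformal; its linear scale factor is the same in every direction and equals sec φ = 1/cos φ.
Areal scale = k² = sec²φ = 1/cos²(47.7°) = 1/0.6730² = 2.208.
True area = apparent / (areal scale) = 62700 / 2.208 ≈ 28400 km².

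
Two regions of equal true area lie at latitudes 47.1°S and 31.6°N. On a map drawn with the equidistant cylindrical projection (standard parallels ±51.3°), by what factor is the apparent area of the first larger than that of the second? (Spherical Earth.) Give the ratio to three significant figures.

With standard parallel φ₀ = 51.3°, the equirectangular projection gives x = Rλ cos φ₀, y = Rφ, so h = 1 and k = cos 51.3° / cos φ.
Areal scale at 47.1°: h·k = 1.000 × 0.9185 = 0.9185.
Areal scale at 31.6°: h·k = 1.000 × 0.7341 = 0.7341.
Ratio = 0.9185/0.7341 ≈ 1.25.

1.25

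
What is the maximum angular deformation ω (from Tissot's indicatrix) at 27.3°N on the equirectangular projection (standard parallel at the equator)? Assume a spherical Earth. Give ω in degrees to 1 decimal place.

In the plate carrée (x = Rλ, y = Rφ), meridians are true-scale (h = 1) and parallels are stretched by k = sec φ.
At 27.3°: h = 1.000, k = 1.125; principal scales a = 1.125, b = 1.000.
sin(ω/2) = (a − b)/(a + b) = 0.1253/2.125 = 0.05898, so ω = 2 arcsin(0.05898) ≈ 6.8°.

6.8°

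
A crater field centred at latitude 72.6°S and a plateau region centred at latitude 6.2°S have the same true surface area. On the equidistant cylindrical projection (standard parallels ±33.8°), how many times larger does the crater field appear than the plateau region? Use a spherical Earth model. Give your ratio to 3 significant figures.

3.32

With standard parallel φ₀ = 33.8°, the equirectangular projection gives x = Rλ cos φ₀, y = Rφ, so h = 1 and k = cos 33.8° / cos φ.
Areal scale at 72.6°: h·k = 1.000 × 2.779 = 2.779.
Areal scale at 6.2°: h·k = 1.000 × 0.8359 = 0.8359.
Ratio = 2.779/0.8359 ≈ 3.32.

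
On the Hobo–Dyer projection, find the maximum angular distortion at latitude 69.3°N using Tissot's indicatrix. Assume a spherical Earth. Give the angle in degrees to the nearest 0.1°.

Hobo–Dyer is a cylindrical equal-area projection with standard parallels at ±37.5°. Cylindrical equal-area (φ₀ = 37.5°): h = cos φ / cos 37.5° along meridians, k = cos 37.5° / cos φ along parallels; h·k = 1.
At 69.3°: h = 0.4455, k = 2.244; principal scales a = 2.244, b = 0.4455.
sin(ω/2) = (a − b)/(a + b) = 1.799/2.690 = 0.6687, so ω = 2 arcsin(0.6687) ≈ 83.9°.

83.9°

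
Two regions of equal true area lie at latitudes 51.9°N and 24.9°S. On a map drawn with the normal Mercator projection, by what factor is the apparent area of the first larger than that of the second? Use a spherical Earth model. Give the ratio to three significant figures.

On Mercator, area is exaggerated by sec²φ = 1/cos²φ.
At 51.9°: sec²(51.9°) = 1/0.6170² = 2.627.
At 24.9°: sec²(24.9°) = 1/0.9070² = 1.215.
Ratio = 2.627/1.215 = cos²(24.9°)/cos²(51.9°) ≈ 2.16.

2.16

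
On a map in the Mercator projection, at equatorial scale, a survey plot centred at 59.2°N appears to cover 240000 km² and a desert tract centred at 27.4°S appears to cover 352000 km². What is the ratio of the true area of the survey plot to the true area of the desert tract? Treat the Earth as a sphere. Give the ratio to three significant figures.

0.227

Mercator's areal exaggeration is sec²φ; hence true area = (apparent area) · cos²φ.
True area of survey plot: 240000 × cos²(59.2°) = 240000 × 0.2622 = 62930 km².
True area of desert tract: 352000 × cos²(27.4°) = 352000 × 0.7882 = 277500 km².
Ratio = 62930 / 277500 ≈ 0.227.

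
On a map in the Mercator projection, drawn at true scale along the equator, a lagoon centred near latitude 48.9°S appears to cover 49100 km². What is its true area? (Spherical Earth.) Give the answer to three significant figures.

The Mercator projection is conformal; its linear scale factor is the same in every direction and equals sec φ = 1/cos φ.
Areal scale = k² = sec²φ = 1/cos²(48.9°) = 1/0.6574² = 2.314.
True area = apparent / (areal scale) = 49100 / 2.314 ≈ 21200 km².

21200 km²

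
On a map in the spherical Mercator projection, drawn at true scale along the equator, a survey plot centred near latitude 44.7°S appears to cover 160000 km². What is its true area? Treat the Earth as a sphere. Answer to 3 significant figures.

Mercator is conformal, so the point scale is isotropic: h = k = sec φ = 1/cos φ.
Areal scale = k² = sec²φ = 1/cos²(44.7°) = 1/0.7108² = 1.979.
True area = apparent / (areal scale) = 160000 / 1.979 ≈ 80800 km².

80800 km²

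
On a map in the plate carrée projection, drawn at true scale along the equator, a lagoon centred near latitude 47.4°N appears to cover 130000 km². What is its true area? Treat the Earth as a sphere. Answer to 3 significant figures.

88000 km²

In the plate carrée (x = Rλ, y = Rφ), meridians are true-scale (h = 1) and parallels are stretched by k = sec φ.
Areal scale = h·k = 1 × sec φ; at 47.4°, h = 1.000, k = 1.477, so h·k = 1.477.
True area = apparent / (areal scale) = 130000 / 1.477 ≈ 88000 km².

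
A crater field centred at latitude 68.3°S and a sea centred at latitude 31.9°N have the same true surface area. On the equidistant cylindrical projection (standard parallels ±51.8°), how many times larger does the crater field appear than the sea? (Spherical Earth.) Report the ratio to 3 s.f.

2.30

In the equirectangular projection with standard parallel φ₀ = 51.8° (x = Rλ cos φ₀, y = Rφ), meridians are true-scale (h = 1) and the parallel scale is k = cos φ₀ / cos φ.
Areal scale at 68.3°: h·k = 1.000 × 1.673 = 1.673.
Areal scale at 31.9°: h·k = 1.000 × 0.7284 = 0.7284.
Ratio = 1.673/0.7284 ≈ 2.30.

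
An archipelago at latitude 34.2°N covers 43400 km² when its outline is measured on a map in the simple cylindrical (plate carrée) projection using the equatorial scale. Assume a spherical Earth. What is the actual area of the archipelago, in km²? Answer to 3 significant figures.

For the equirectangular projection with φ₀ = 0 (plate carrée), h = 1 along meridians and k = sec φ along parallels.
Areal scale = h·k = 1 × sec φ; at 34.2°, h = 1.000, k = 1.209, so h·k = 1.209.
True area = apparent / (areal scale) = 43400 / 1.209 ≈ 35900 km².

35900 km²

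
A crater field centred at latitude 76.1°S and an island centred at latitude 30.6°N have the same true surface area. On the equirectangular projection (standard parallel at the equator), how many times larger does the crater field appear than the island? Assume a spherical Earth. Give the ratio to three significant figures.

3.58

Plate carrée maps x = Rλ, y = Rφ. The meridian scale is h = 1 and the parallel scale is k = 1/cos φ = sec φ.
Areal scale at 76.1°: h·k = 1.000 × 4.163 = 4.163.
Areal scale at 30.6°: h·k = 1.000 × 1.162 = 1.162.
Ratio = 4.163/1.162 ≈ 3.58.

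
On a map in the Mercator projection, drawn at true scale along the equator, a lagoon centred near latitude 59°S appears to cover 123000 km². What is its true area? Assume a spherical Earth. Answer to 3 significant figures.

32600 km²

The Mercator projection is conformal; its linear scale factor is the same in every direction and equals sec φ = 1/cos φ.
Areal scale = k² = sec²φ = 1/cos²(59°) = 1/0.5150² = 3.770.
True area = apparent / (areal scale) = 123000 / 3.770 ≈ 32600 km².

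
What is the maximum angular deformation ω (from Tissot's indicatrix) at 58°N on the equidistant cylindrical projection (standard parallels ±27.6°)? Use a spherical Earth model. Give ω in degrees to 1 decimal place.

In the equirectangular projection with standard parallel φ₀ = 27.6° (x = Rλ cos φ₀, y = Rφ), meridians are true-scale (h = 1) and the parallel scale is k = cos φ₀ / cos φ.
At 58°: h = 1.000, k = 1.672; principal scales a = 1.672, b = 1.000.
sin(ω/2) = (a − b)/(a + b) = 0.6723/2.672 = 0.2516, so ω = 2 arcsin(0.2516) ≈ 29.1°.

29.1°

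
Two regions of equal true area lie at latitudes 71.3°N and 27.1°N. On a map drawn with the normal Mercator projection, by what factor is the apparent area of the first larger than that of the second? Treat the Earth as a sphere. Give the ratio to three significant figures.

On Mercator, area is exaggerated by sec²φ = 1/cos²φ.
At 71.3°: sec²(71.3°) = 1/0.3206² = 9.728.
At 27.1°: sec²(27.1°) = 1/0.8902² = 1.262.
Ratio = 9.728/1.262 = cos²(27.1°)/cos²(71.3°) ≈ 7.71.

7.71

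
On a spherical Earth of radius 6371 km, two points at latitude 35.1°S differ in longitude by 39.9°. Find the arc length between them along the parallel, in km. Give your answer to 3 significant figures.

3630 km

Arc length along a parallel = R cos φ · Δλ (with Δλ in radians).
= 6371 × cos 35.1° × (39.9° × π/180) = 6371 × 0.8181 × 0.6964 ≈ 3630 km.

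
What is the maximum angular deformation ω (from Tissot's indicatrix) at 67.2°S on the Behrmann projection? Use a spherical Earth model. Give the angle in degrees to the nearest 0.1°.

The Behrmann projection is cylindrical equal-area with φ₀ = 30°. A cylindrical equal-area projection with standard parallel φ₀ has meridian scale h = cos φ / cos φ₀ and parallel scale k = cos φ₀ / cos φ (so areas are preserved, h·k = 1).
At 67.2°: h = 0.4475, k = 2.235; principal scales a = 2.235, b = 0.4475.
sin(ω/2) = (a − b)/(a + b) = 1.787/2.682 = 0.6664, so ω = 2 arcsin(0.6664) ≈ 83.6°.

83.6°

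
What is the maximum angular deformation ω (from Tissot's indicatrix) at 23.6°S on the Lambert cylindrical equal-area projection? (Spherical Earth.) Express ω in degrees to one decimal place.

10.0°

The Lambert cylindrical equal-area projection is the cylindrical equal-area projection with its standard parallel at the equator (φ₀ = 0). For cylindrical equal-area with standard parallel φ₀, h = cos φ / cos φ₀ and k = cos φ₀ / cos φ, so h·k = 1.
At 23.6°: h = 0.9164, k = 1.091; principal scales a = 1.091, b = 0.9164.
sin(ω/2) = (a − b)/(a + b) = 0.1749/2.008 = 0.08712, so ω = 2 arcsin(0.08712) ≈ 10.0°.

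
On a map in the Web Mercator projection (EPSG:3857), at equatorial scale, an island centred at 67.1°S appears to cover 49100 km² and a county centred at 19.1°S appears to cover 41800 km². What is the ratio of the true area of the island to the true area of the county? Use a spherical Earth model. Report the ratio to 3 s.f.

On Mercator the areal scale is sec²φ, so true area = apparent × cos²φ.
True area of island: 49100 × cos²(67.1°) = 49100 × 0.1514 = 7435 km².
True area of county: 41800 × cos²(19.1°) = 41800 × 0.8929 = 37320 km².
Ratio = 7435 / 37320 ≈ 0.199.

0.199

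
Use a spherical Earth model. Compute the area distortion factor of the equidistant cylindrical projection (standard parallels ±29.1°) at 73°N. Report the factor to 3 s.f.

The equidistant cylindrical projection with φ₀ = 29.1° has h = 1 (meridians true) and k = cos φ₀ / cos φ along parallels.
Areal scale = h·k = 1 × cos φ₀ / cos φ; at 73°, h = 1.000, k = 2.989, so h·k = 2.989.

2.99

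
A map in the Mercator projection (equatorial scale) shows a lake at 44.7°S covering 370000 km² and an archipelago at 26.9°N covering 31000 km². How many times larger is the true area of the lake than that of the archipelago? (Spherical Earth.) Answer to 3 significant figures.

On Mercator the areal scale is sec²φ, so true area = apparent × cos²φ.
True area of lake: 370000 × cos²(44.7°) = 370000 × 0.5052 = 186900 km².
True area of archipelago: 31000 × cos²(26.9°) = 31000 × 0.7953 = 24650 km².
Ratio = 186900 / 24650 ≈ 7.58.

7.58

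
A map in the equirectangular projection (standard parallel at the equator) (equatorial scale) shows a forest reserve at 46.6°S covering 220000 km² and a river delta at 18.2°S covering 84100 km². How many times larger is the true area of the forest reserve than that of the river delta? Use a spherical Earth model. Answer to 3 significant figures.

1.89

Plate carrée has h = 1 and k = sec φ, giving areal scale sec φ; true area = (apparent area) · cos φ.
True area of forest reserve: 220000 × cos(46.6°) = 220000 × 0.6871 = 151200 km².
True area of river delta: 84100 × cos(18.2°) = 84100 × 0.9500 = 79890 km².
Ratio = 151200 / 79890 ≈ 1.89.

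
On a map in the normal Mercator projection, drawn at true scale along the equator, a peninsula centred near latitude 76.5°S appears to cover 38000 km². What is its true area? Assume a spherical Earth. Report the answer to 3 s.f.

2070 km²

For Mercator, h = k = sec φ (a conformal cylindrical projection has a single point scale, 1/cos φ).
Areal scale = k² = sec²φ = 1/cos²(76.5°) = 1/0.2334² = 18.35.
True area = apparent / (areal scale) = 38000 / 18.35 ≈ 2070 km².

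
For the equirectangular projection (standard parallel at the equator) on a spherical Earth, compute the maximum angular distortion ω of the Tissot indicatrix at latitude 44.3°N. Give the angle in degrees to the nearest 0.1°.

19.1°

For the equirectangular projection with φ₀ = 0 (plate carrée), h = 1 along meridians and k = sec φ along parallels.
At 44.3°: h = 1.000, k = 1.397; principal scales a = 1.397, b = 1.000.
sin(ω/2) = (a − b)/(a + b) = 0.3972/2.397 = 0.1657, so ω = 2 arcsin(0.1657) ≈ 19.1°.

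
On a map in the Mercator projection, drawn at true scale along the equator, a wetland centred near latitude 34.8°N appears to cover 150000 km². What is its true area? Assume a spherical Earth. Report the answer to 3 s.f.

Mercator is conformal, so the point scale is isotropic: h = k = sec φ = 1/cos φ.
Areal scale = k² = sec²φ = 1/cos²(34.8°) = 1/0.8211² = 1.483.
True area = apparent / (areal scale) = 150000 / 1.483 ≈ 101000 km².

101000 km²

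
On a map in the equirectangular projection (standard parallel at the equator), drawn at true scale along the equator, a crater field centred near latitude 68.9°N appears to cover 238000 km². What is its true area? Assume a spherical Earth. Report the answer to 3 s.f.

85700 km²

For the equirectangular projection with φ₀ = 0 (plate carrée), h = 1 along meridians and k = sec φ along parallels.
Areal scale = h·k = 1 × sec φ; at 68.9°, h = 1.000, k = 2.778, so h·k = 2.778.
True area = apparent / (areal scale) = 238000 / 2.778 ≈ 85700 km².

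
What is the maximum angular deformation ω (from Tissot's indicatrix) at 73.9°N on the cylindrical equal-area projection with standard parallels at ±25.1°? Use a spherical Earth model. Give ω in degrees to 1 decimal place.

111.9°

For cylindrical equal-area with standard parallel φ₀, h = cos φ / cos φ₀ and k = cos φ₀ / cos φ, so h·k = 1.
At 73.9°: h = 0.3062, k = 3.265; principal scales a = 3.265, b = 0.3062.
sin(ω/2) = (a − b)/(a + b) = 2.959/3.572 = 0.8285, so ω = 2 arcsin(0.8285) ≈ 111.9°.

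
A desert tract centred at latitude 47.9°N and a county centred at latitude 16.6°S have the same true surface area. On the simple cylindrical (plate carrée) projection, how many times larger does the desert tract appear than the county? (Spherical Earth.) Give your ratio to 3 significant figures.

In the plate carrée (x = Rλ, y = Rφ), meridians are true-scale (h = 1) and parallels are stretched by k = sec φ.
Areal scale at 47.9°: h·k = 1.000 × 1.492 = 1.492.
Areal scale at 16.6°: h·k = 1.000 × 1.043 = 1.043.
Ratio = 1.492/1.043 ≈ 1.43.

1.43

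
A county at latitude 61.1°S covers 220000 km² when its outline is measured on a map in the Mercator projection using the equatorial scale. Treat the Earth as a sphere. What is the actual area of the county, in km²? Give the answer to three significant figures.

The Mercator projection is conformal; its linear scale factor is the same in every direction and equals sec φ = 1/cos φ.
Areal scale = k² = sec²φ = 1/cos²(61.1°) = 1/0.4833² = 4.282.
True area = apparent / (areal scale) = 220000 / 4.282 ≈ 51400 km².

51400 km²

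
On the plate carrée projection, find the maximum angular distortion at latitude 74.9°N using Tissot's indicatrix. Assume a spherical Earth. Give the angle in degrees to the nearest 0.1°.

For the equirectangular projection with φ₀ = 0 (plate carrée), h = 1 along meridians and k = sec φ along parallels.
At 74.9°: h = 1.000, k = 3.839; principal scales a = 3.839, b = 1.000.
sin(ω/2) = (a − b)/(a + b) = 2.839/4.839 = 0.5867, so ω = 2 arcsin(0.5867) ≈ 71.8°.

71.8°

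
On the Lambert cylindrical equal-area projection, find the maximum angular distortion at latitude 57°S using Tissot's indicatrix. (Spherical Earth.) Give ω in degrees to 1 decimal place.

The Lambert cylindrical equal-area projection is the cylindrical equal-area projection with its standard parallel at the equator (φ₀ = 0). A cylindrical equal-area projection with standard parallel φ₀ has meridian scale h = cos φ / cos φ₀ and parallel scale k = cos φ₀ / cos φ (so areas are preserved, h·k = 1).
At 57°: h = 0.5446, k = 1.836; principal scales a = 1.836, b = 0.5446.
sin(ω/2) = (a − b)/(a + b) = 1.291/2.381 = 0.5425, so ω = 2 arcsin(0.5425) ≈ 65.7°.

65.7°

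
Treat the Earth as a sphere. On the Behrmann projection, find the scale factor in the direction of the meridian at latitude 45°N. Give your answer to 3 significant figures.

0.816

Behrmann is a cylindrical equal-area projection with standard parallels at ±30°. For cylindrical equal-area with standard parallel φ₀, h = cos φ / cos φ₀ and k = cos φ₀ / cos φ, so h·k = 1.
h = cos 45° / cos 30° = 0.7071/0.8660 = 0.8165.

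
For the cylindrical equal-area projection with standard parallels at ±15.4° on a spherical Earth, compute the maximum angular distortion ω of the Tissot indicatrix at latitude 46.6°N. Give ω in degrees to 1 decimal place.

For cylindrical equal-area with standard parallel φ₀, h = cos φ / cos φ₀ and k = cos φ₀ / cos φ, so h·k = 1.
At 46.6°: h = 0.7127, k = 1.403; principal scales a = 1.403, b = 0.7127.
sin(ω/2) = (a − b)/(a + b) = 0.6905/2.116 = 0.3263, so ω = 2 arcsin(0.3263) ≈ 38.1°.

38.1°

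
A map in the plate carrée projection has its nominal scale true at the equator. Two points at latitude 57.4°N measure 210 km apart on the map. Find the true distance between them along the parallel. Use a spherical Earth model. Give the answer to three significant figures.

113 km

Plate carrée maps x = Rλ, y = Rφ. The meridian scale is h = 1 and the parallel scale is k = 1/cos φ = sec φ.
Along the parallel at 57.4°, map distances are exaggerated by k = sec 57.4° = 1.856.
True distance = 210 / 1.856 = 210 × cos 57.4° ≈ 113 km.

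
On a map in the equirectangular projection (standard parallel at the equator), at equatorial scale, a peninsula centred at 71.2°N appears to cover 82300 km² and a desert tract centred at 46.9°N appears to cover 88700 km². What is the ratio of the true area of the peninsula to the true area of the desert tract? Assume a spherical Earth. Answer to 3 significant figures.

On the plate carrée, areal scale = h·k = 1 × sec φ, so true area = apparent × cos φ.
True area of peninsula: 82300 × cos(71.2°) = 82300 × 0.3223 = 26520 km².
True area of desert tract: 88700 × cos(46.9°) = 88700 × 0.6833 = 60610 km².
Ratio = 26520 / 60610 ≈ 0.438.

0.438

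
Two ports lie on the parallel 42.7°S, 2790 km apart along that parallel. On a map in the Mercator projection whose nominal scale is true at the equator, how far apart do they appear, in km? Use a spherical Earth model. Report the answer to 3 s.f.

3800 km

The Mercator projection is conformal; its linear scale factor is the same in every direction and equals sec φ = 1/cos φ.
Along the parallel, k = sec 42.7° = 1/0.7349 = 1.361.
Map distance = 2790 × 1.361 ≈ 3800 km.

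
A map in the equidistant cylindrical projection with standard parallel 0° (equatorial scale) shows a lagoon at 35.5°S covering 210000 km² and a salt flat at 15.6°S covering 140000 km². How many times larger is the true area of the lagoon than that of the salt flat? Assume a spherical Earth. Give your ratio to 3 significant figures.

On the plate carrée, areal scale = h·k = 1 × sec φ, so true area = apparent × cos φ.
True area of lagoon: 210000 × cos(35.5°) = 210000 × 0.8141 = 171000 km².
True area of salt flat: 140000 × cos(15.6°) = 140000 × 0.9632 = 134800 km².
Ratio = 171000 / 134800 ≈ 1.27.

1.27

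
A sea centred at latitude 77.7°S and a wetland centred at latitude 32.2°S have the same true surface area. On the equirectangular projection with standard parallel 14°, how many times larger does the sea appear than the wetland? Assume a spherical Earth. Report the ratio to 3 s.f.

The equidistant cylindrical projection with φ₀ = 14° has h = 1 (meridians true) and k = cos φ₀ / cos φ along parallels.
Areal scale at 77.7°: h·k = 1.000 × 4.555 = 4.555.
Areal scale at 32.2°: h·k = 1.000 × 1.147 = 1.147.
Ratio = 4.555/1.147 ≈ 3.97.

3.97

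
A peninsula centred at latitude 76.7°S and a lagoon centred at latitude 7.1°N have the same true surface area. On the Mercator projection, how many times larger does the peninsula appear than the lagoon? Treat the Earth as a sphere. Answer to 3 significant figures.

Mercator areal scale is sec²φ.
At 76.7°: sec²(76.7°) = 1/0.2300² = 18.90.
At 7.1°: sec²(7.1°) = 1/0.9923² = 1.016.
Ratio = 18.90/1.016 = cos²(7.1°)/cos²(76.7°) ≈ 18.6.

18.6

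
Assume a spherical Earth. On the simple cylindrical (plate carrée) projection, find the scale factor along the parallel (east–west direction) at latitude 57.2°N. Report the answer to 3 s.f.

1.85

Plate carrée maps x = Rλ, y = Rφ. The meridian scale is h = 1 and the parallel scale is k = 1/cos φ = sec φ.
k = 1/cos 57.2° = 1/0.5417 = 1.846.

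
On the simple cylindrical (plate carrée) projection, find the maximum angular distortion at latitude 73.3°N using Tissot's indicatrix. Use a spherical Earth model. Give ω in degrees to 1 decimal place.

For the equirectangular projection with φ₀ = 0 (plate carrée), h = 1 along meridians and k = sec φ along parallels.
At 73.3°: h = 1.000, k = 3.480; principal scales a = 3.480, b = 1.000.
sin(ω/2) = (a − b)/(a + b) = 2.480/4.480 = 0.5536, so ω = 2 arcsin(0.5536) ≈ 67.2°.

67.2°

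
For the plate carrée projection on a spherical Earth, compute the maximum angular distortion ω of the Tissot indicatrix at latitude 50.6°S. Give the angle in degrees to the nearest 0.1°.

25.8°

For the equirectangular projection with φ₀ = 0 (plate carrée), h = 1 along meridians and k = sec φ along parallels.
At 50.6°: h = 1.000, k = 1.575; principal scales a = 1.575, b = 1.000.
sin(ω/2) = (a − b)/(a + b) = 0.5755/2.575 = 0.2234, so ω = 2 arcsin(0.2234) ≈ 25.8°.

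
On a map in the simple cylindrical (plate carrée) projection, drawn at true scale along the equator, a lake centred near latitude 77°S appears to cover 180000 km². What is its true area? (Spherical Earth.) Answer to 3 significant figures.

40500 km²

For the equirectangular projection with φ₀ = 0 (plate carrée), h = 1 along meridians and k = sec φ along parallels.
Areal scale = h·k = 1 × sec φ; at 77°, h = 1.000, k = 4.445, so h·k = 4.445.
True area = apparent / (areal scale) = 180000 / 4.445 ≈ 40500 km².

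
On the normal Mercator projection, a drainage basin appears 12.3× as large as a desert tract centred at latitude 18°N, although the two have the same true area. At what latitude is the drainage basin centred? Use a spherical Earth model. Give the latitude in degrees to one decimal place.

74.3°

For equal true areas on Mercator, apparent areas scale as sec²φ, so the ratio is cos²φ₂ / cos²φ₁.
cos²φ₂ / cos²φ₁ = 12.3  ⇒  cos φ₁ = cos 18° / √12.3 = 0.9511/3.507 = 0.2712.
φ₁ = arccos(0.2712) ≈ 74.3°.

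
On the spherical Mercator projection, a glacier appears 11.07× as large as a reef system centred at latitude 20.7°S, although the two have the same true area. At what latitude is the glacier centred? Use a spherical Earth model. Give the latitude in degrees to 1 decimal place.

73.7°

For equal true areas on Mercator, apparent areas scale as sec²φ, so the ratio is cos²φ₂ / cos²φ₁.
cos²φ₂ / cos²φ₁ = 11.07  ⇒  cos φ₁ = cos 20.7° / √11.07 = 0.9354/3.327 = 0.2812.
φ₁ = arccos(0.2812) ≈ 73.7°.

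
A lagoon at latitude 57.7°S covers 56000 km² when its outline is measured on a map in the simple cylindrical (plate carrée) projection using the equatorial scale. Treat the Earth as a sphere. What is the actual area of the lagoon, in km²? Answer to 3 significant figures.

29900 km²

For the equirectangular projection with φ₀ = 0 (plate carrée), h = 1 along meridians and k = sec φ along parallels.
Areal scale = h·k = 1 × sec φ; at 57.7°, h = 1.000, k = 1.871, so h·k = 1.871.
True area = apparent / (areal scale) = 56000 / 1.871 ≈ 29900 km².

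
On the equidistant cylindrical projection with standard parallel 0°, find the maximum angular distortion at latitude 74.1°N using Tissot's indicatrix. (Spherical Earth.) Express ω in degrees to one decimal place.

In the plate carrée (x = Rλ, y = Rφ), meridians are true-scale (h = 1) and parallels are stretched by k = sec φ.
At 74.1°: h = 1.000, k = 3.650; principal scales a = 3.650, b = 1.000.
sin(ω/2) = (a − b)/(a + b) = 2.650/4.650 = 0.5699, so ω = 2 arcsin(0.5699) ≈ 69.5°.

69.5°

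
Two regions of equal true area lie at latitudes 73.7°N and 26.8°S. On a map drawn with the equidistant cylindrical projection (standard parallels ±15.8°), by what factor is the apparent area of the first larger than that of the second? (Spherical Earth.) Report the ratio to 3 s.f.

In the equirectangular projection with standard parallel φ₀ = 15.8° (x = Rλ cos φ₀, y = Rφ), meridians are true-scale (h = 1) and the parallel scale is k = cos φ₀ / cos φ.
Areal scale at 73.7°: h·k = 1.000 × 3.428 = 3.428.
Areal scale at 26.8°: h·k = 1.000 × 1.078 = 1.078.
Ratio = 3.428/1.078 ≈ 3.18.

3.18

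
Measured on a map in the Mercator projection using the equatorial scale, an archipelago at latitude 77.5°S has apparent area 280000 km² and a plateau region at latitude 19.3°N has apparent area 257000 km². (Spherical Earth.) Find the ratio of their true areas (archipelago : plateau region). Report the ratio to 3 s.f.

On Mercator the areal scale is sec²φ, so true area = apparent × cos²φ.
True area of archipelago: 280000 × cos²(77.5°) = 280000 × 0.04685 = 13120 km².
True area of plateau region: 257000 × cos²(19.3°) = 257000 × 0.8908 = 228900 km².
Ratio = 13120 / 228900 ≈ 0.0573.

0.0573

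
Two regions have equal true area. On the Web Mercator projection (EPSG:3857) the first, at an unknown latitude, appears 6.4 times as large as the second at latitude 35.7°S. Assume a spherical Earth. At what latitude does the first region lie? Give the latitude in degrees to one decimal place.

71.3°

Mercator areal scale is sec²φ, so apparent-area ratio = sec²φ₁ / sec²φ₂ = cos²φ₂ / cos²φ₁.
cos²φ₂ / cos²φ₁ = 6.4  ⇒  cos φ₁ = cos 35.7° / √6.4 = 0.8121/2.530 = 0.3210.
φ₁ = arccos(0.3210) ≈ 71.3°.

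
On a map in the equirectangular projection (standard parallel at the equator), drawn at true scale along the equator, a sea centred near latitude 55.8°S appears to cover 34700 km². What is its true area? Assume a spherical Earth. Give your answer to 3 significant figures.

19500 km²

In the plate carrée (x = Rλ, y = Rφ), meridians are true-scale (h = 1) and parallels are stretched by k = sec φ.
Areal scale = h·k = 1 × sec φ; at 55.8°, h = 1.000, k = 1.779, so h·k = 1.779.
True area = apparent / (areal scale) = 34700 / 1.779 ≈ 19500 km².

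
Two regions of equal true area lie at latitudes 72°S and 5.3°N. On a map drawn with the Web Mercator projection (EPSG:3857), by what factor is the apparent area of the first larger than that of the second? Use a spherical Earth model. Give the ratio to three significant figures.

10.4

Mercator areal scale is sec²φ.
At 72°: sec²(72°) = 1/0.3090² = 10.47.
At 5.3°: sec²(5.3°) = 1/0.9957² = 1.009.
Ratio = 10.47/1.009 = cos²(5.3°)/cos²(72°) ≈ 10.4.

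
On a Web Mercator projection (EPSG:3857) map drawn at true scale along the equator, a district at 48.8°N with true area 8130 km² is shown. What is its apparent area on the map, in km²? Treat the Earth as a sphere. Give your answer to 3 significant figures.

18700 km²

The Mercator projection is conformal; its linear scale factor is the same in every direction and equals sec φ = 1/cos φ.
Areal scale = k² = sec²φ = 1/cos²(48.8°) = 1/0.6587² = 2.305.
Apparent area = 8130 × 2.305 ≈ 18700 km².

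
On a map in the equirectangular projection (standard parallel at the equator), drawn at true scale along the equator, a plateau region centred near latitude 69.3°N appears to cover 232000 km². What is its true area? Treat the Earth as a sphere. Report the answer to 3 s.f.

82000 km²

For the equirectangular projection with φ₀ = 0 (plate carrée), h = 1 along meridians and k = sec φ along parallels.
Areal scale = h·k = 1 × sec φ; at 69.3°, h = 1.000, k = 2.829, so h·k = 2.829.
True area = apparent / (areal scale) = 232000 / 2.829 ≈ 82000 km².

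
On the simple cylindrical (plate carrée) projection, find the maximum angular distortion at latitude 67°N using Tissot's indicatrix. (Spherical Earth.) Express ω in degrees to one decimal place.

52.0°

For the equirectangular projection with φ₀ = 0 (plate carrée), h = 1 along meridians and k = sec φ along parallels.
At 67°: h = 1.000, k = 2.559; principal scales a = 2.559, b = 1.000.
sin(ω/2) = (a − b)/(a + b) = 1.559/3.559 = 0.4381, so ω = 2 arcsin(0.4381) ≈ 52.0°.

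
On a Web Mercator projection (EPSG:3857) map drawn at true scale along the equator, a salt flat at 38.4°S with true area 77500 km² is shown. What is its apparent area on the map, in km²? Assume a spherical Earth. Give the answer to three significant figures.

126000 km²

For Mercator, h = k = sec φ (a conformal cylindrical projection has a single point scale, 1/cos φ).
Areal scale = k² = sec²φ = 1/cos²(38.4°) = 1/0.7837² = 1.628.
Apparent area = 77500 × 1.628 ≈ 126000 km².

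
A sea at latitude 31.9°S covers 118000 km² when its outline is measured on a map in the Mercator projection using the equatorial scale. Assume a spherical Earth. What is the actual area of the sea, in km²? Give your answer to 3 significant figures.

The Mercator projection is conformal; its linear scale factor is the same in every direction and equals sec φ = 1/cos φ.
Areal scale = k² = sec²φ = 1/cos²(31.9°) = 1/0.8490² = 1.387.
True area = apparent / (areal scale) = 118000 / 1.387 ≈ 85000 km².

85000 km²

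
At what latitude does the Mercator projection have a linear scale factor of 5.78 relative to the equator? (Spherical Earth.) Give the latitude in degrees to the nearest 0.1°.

80.0°

Mercator scale is k = sec φ = 1/cos φ.
1/cos φ = 5.78  ⇒  cos φ = 0.1730  ⇒  φ = arccos(0.1730) ≈ 80.0°.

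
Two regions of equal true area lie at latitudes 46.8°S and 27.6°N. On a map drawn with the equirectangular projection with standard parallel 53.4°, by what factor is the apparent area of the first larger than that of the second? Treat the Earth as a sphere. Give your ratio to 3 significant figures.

1.29

With standard parallel φ₀ = 53.4°, the equirectangular projection gives x = Rλ cos φ₀, y = Rφ, so h = 1 and k = cos 53.4° / cos φ.
Areal scale at 46.8°: h·k = 1.000 × 0.8710 = 0.8710.
Areal scale at 27.6°: h·k = 1.000 × 0.6728 = 0.6728.
Ratio = 0.8710/0.6728 ≈ 1.29.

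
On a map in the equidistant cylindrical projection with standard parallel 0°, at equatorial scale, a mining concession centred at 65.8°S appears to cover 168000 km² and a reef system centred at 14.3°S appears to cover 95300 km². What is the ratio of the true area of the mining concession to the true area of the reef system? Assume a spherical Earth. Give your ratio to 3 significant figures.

0.746

Plate carrée has h = 1 and k = sec φ, giving areal scale sec φ; true area = (apparent area) · cos φ.
True area of mining concession: 168000 × cos(65.8°) = 168000 × 0.4099 = 68870 km².
True area of reef system: 95300 × cos(14.3°) = 95300 × 0.9690 = 92350 km².
Ratio = 68870 / 92350 ≈ 0.746.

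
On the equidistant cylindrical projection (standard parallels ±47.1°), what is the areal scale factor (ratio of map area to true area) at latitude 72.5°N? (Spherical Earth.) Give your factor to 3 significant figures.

With standard parallel φ₀ = 47.1°, the equirectangular projection gives x = Rλ cos φ₀, y = Rφ, so h = 1 and k = cos 47.1° / cos φ.
Areal scale = h·k = 1 × cos φ₀ / cos φ; at 72.5°, h = 1.000, k = 2.264, so h·k = 2.264.

2.26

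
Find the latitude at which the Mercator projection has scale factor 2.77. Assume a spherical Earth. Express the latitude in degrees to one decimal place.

Mercator scale is k = sec φ = 1/cos φ.
1/cos φ = 2.77  ⇒  cos φ = 0.3610  ⇒  φ = arccos(0.3610) ≈ 68.8°.

68.8°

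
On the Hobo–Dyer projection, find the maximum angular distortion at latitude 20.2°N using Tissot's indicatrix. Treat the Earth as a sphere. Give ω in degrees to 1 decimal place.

The Hobo–Dyer projection is cylindrical equal-area with φ₀ = 37.5°. Cylindrical equal-area (φ₀ = 37.5°): h = cos φ / cos 37.5° along meridians, k = cos 37.5° / cos φ along parallels; h·k = 1.
At 20.2°: h = 1.183, k = 0.8453; principal scales a = 1.183, b = 0.8453.
sin(ω/2) = (a − b)/(a + b) = 0.3376/2.028 = 0.1664, so ω = 2 arcsin(0.1664) ≈ 19.2°.

19.2°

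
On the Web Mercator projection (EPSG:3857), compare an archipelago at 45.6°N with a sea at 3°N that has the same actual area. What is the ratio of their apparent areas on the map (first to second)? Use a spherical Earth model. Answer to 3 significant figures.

Mercator areal scale is sec²φ.
At 45.6°: sec²(45.6°) = 1/0.6997² = 2.043.
At 3°: sec²(3°) = 1/0.9986² = 1.003.
Ratio = 2.043/1.003 = cos²(3°)/cos²(45.6°) ≈ 2.04.

2.04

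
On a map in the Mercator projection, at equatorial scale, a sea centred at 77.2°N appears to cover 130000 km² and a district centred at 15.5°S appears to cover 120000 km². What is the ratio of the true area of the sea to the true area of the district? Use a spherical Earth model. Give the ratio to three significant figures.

Mercator's areal exaggeration is sec²φ; hence true area = (apparent area) · cos²φ.
True area of sea: 130000 × cos²(77.2°) = 130000 × 0.04908 = 6381 km².
True area of district: 120000 × cos²(15.5°) = 120000 × 0.9286 = 111400 km².
Ratio = 6381 / 111400 ≈ 0.0573.

0.0573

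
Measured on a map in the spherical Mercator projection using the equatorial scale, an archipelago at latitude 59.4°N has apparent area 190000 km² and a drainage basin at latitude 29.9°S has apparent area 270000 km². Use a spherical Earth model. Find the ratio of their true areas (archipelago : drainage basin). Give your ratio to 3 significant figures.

Since Mercator area scale is 1/cos²φ, the true area equals the apparent area multiplied by cos²φ.
True area of archipelago: 190000 × cos²(59.4°) = 190000 × 0.2591 = 49230 km².
True area of drainage basin: 270000 × cos²(29.9°) = 270000 × 0.7515 = 202900 km².
Ratio = 49230 / 202900 ≈ 0.243.

0.243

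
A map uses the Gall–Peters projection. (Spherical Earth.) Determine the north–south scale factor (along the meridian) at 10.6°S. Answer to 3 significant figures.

1.39

Gall–Peters is a cylindrical equal-area projection with standard parallels at ±45°. Cylindrical equal-area (φ₀ = 45°): h = cos φ / cos 45° along meridians, k = cos 45° / cos φ along parallels; h·k = 1.
h = cos 10.6° / cos 45° = 0.9829/0.7071 = 1.390.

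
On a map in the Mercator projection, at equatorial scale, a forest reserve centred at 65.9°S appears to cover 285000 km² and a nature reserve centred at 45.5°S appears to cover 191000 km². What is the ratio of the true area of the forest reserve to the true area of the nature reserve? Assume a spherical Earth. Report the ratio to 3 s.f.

0.506

On Mercator the areal scale is sec²φ, so true area = apparent × cos²φ.
True area of forest reserve: 285000 × cos²(65.9°) = 285000 × 0.1667 = 47520 km².
True area of nature reserve: 191000 × cos²(45.5°) = 191000 × 0.4913 = 93830 km².
Ratio = 47520 / 93830 ≈ 0.506.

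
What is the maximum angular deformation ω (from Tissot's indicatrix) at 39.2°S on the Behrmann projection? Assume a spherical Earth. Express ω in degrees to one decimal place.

12.7°

Behrmann is a cylindrical equal-area projection with standard parallels at ±30°. A cylindrical equal-area projection with standard parallel φ₀ has meridian scale h = cos φ / cos φ₀ and parallel scale k = cos φ₀ / cos φ (so areas are preserved, h·k = 1).
At 39.2°: h = 0.8948, k = 1.118; principal scales a = 1.118, b = 0.8948.
sin(ω/2) = (a − b)/(a + b) = 0.2227/2.012 = 0.1107, so ω = 2 arcsin(0.1107) ≈ 12.7°.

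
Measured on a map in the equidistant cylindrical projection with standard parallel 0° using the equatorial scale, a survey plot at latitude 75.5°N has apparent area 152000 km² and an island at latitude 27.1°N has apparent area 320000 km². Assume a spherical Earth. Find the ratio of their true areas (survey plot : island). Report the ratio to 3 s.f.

0.134

On the plate carrée, areal scale = h·k = 1 × sec φ, so true area = apparent × cos φ.
True area of survey plot: 152000 × cos(75.5°) = 152000 × 0.2504 = 38060 km².
True area of island: 320000 × cos(27.1°) = 320000 × 0.8902 = 284900 km².
Ratio = 38060 / 284900 ≈ 0.134.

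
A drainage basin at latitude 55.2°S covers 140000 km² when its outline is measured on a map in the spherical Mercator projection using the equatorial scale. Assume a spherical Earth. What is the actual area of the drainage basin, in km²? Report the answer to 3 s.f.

45600 km²

The Mercator projection is conformal; its linear scale factor is the same in every direction and equals sec φ = 1/cos φ.
Areal scale = k² = sec²φ = 1/cos²(55.2°) = 1/0.5707² = 3.070.
True area = apparent / (areal scale) = 140000 / 3.070 ≈ 45600 km².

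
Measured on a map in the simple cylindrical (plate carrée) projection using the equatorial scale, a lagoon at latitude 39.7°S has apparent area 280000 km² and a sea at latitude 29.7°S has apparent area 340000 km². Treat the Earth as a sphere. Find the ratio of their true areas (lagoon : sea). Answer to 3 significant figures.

Plate carrée has h = 1 and k = sec φ, giving areal scale sec φ; true area = (apparent area) · cos φ.
True area of lagoon: 280000 × cos(39.7°) = 280000 × 0.7694 = 215400 km².
True area of sea: 340000 × cos(29.7°) = 340000 × 0.8686 = 295300 km².
Ratio = 215400 / 295300 ≈ 0.729.

0.729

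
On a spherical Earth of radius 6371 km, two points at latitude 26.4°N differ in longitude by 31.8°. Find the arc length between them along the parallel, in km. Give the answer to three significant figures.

3170 km

Arc length along a parallel = R cos φ · Δλ (with Δλ in radians).
= 6371 × cos 26.4° × (31.8° × π/180) = 6371 × 0.8957 × 0.5550 ≈ 3170 km.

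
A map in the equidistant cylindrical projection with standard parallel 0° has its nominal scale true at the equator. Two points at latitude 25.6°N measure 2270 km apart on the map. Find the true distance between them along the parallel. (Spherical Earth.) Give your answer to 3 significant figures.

2050 km

For the equirectangular projection with φ₀ = 0 (plate carrée), h = 1 along meridians and k = sec φ along parallels.
Along the parallel at 25.6°, map distances are exaggerated by k = sec 25.6° = 1.109.
True distance = 2270 / 1.109 = 2270 × cos 25.6° ≈ 2050 km.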